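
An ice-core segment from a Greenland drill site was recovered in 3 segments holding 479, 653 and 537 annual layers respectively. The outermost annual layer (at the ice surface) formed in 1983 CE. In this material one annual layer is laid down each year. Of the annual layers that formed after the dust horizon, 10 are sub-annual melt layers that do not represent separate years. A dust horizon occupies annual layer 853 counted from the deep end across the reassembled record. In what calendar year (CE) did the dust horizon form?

1177 CE

Total annual layers = 479 + 653 + 537 = 1669.
Between annual layer 853 and the ice surface there are 1669 − 853 = 816 annual layers.
816 − 10 false = 806 true annual layers after the dust horizon.
The annual layer at the ice surface is 1983 CE, so the dust horizon dates to 1983 − 806 = 1177 CE.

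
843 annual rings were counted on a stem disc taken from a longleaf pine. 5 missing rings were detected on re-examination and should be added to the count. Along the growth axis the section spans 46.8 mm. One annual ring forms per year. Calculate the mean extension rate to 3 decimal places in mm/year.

0.055 mm/year

After corrections the count is 843 + 5 = 848 annual rings.
Extension rate ≈ 46.8 / 848 = 0.055 mm/year.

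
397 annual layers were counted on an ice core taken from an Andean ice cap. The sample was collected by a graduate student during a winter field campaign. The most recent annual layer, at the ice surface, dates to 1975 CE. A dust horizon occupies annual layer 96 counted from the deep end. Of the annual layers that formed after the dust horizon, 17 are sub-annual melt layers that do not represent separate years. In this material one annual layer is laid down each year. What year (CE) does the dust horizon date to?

1691 CE

Between annual layer 96 and the ice surface there are 397 − 96 = 301 annual layers.
301 − 17 false = 284 true annual layers after the dust horizon.
Counting back 284 years from 1975 CE places the dust horizon in 1975 − 284 = 1691 CE.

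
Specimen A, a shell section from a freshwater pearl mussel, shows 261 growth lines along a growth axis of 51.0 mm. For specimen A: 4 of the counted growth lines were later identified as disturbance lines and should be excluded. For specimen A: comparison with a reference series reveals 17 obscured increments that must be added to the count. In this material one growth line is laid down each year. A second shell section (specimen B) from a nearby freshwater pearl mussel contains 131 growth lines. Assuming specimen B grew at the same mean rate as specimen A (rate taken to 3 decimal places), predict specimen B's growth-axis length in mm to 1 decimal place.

24.4 mm

Specimen A: adjusted count: 261 − 4 + 17 = 274 growth lines.
A: Extension rate ≈ 51.0 / 274 = 0.186 mm/yr.
B's length ≈ 0.186 × 131 = 24.4 mm.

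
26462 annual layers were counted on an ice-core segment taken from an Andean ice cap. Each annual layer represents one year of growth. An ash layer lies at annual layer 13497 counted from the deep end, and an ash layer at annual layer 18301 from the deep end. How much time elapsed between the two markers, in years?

18301 − 13497 = 4804 annual layers lie between the two events.
That is 4804 years at one annual layer per year.

4804 years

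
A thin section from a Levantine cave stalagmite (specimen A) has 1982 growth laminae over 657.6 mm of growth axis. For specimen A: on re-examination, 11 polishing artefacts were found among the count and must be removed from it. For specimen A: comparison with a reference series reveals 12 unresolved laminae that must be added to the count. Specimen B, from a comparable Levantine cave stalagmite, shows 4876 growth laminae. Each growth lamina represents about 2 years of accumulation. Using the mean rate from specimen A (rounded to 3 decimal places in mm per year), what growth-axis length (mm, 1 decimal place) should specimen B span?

1618.8 mm

Specimen A: true growth lamina count = 1982 − 11 + 12 = 1983.
Specimen A: multiplying by 2 years per growth lamina: 1983 × 2 = 3966 years.
A: Mean rate = 657.6 mm / 3966 years ≈ 0.166 mm per year.
Specimen B: 4876 growth laminae at 2 years each span 4876 × 2 = 9752 years. B's length ≈ 0.166 × 9752 = 1618.8 mm.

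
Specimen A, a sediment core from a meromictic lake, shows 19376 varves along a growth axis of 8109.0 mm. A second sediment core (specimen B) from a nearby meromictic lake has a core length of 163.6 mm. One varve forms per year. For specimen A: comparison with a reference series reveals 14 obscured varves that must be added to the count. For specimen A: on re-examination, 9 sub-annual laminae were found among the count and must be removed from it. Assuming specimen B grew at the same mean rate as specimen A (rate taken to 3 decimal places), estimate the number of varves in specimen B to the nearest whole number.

391 varves

Specimen A: correcting the raw count gives 19376 − 9 + 14 = 19381 true varves.
A: Extension rate ≈ 8109.0 / 19381 = 0.418 mm/yr.
For B, 163.6 / 0.418 = 391.39 years ≈ 391 varves.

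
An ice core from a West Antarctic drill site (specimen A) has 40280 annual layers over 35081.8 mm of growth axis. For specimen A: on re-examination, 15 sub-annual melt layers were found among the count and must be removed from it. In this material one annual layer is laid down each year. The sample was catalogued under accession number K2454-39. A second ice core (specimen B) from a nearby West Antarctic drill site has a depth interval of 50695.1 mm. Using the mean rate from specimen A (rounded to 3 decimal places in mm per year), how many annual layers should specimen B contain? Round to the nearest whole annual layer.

58203 annual layers

Specimen A: adjusted count: 40280 − 15 = 40265 annual layers.
A: 35081.8 mm over 40265 years gives 35081.8 / 40265 ≈ 0.871 mm/yr.
For B, 50695.1 / 0.871 = 58203.33 years ≈ 58203 annual layers.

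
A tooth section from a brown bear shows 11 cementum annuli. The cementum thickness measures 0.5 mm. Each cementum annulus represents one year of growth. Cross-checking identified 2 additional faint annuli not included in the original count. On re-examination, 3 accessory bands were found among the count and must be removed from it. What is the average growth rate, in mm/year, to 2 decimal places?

0.05 mm/year

Correcting the raw count gives 11 − 3 + 2 = 10 true cementum annuli.
0.5 mm over 10 years gives 0.5 / 10 ≈ 0.05 mm/year.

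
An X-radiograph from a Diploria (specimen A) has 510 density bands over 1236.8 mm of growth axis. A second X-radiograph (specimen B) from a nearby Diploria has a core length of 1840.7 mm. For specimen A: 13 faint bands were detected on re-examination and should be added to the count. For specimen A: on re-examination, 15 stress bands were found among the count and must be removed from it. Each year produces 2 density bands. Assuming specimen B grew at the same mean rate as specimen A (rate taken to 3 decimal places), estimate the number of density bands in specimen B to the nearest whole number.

Specimen A: adjusted count: 510 − 15 + 13 = 508 density bands.
Specimen A: dividing by 2 density bands per year: 508 / 2 = 254 years.
A: Mean rate = 1236.8 mm / 254 years ≈ 4.869 mm per year.
For B, 1840.7 / 4.869 = 378.04 years; at 2 density bands per year that is 378.04 × 2 ≈ 756 density bands.

756 density bands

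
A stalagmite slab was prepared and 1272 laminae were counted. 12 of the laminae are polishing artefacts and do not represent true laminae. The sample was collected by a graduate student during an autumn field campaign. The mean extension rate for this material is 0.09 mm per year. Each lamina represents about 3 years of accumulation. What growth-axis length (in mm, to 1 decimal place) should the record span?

340.2 mm

True lamina count = 1272 − 12 = 1260.
At 3 years per lamina, 1260 × 3 = 3780 years.
Predicted length = 0.09 mm/year × 3780 years = 340.2 mm.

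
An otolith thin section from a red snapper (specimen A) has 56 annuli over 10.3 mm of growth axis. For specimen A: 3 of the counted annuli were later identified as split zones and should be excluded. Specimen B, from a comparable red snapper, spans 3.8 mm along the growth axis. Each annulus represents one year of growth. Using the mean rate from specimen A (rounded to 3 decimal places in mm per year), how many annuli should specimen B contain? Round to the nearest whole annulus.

20 annuli

Specimen A: true annulus count = 56 − 3 = 53.
A: Extension rate ≈ 10.3 / 53 = 0.194 mm/yr.
For B, 3.8 / 0.194 = 19.59 years ≈ 20 annuli.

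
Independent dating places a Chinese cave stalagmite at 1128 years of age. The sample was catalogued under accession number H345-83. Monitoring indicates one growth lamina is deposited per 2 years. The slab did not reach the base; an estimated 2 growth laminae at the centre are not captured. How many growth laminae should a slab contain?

Expected growth laminae: 1128 / 2 = 564.
Subtracting the 2 growth laminae not captured gives 564 − 2 = 562 growth laminae in the record.

562 growth laminae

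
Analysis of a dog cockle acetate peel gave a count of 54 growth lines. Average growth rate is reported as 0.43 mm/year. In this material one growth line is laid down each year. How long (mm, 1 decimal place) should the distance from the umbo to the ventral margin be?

23.2 mm

The record spans 54 years at 0.43 mm per year.
54 years at 0.43 mm/year gives 0.43 × 54 = 23.2 mm.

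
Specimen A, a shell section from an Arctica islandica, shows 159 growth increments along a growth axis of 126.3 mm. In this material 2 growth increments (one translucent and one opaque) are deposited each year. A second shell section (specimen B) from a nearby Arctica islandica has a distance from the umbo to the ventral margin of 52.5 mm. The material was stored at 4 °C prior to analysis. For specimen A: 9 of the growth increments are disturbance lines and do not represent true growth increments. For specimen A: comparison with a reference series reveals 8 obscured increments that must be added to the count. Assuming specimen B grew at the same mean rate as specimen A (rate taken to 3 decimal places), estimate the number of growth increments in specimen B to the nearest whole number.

Specimen A: after corrections the count is 159 − 9 + 8 = 158 growth increments.
Specimen A: 158 growth increments at 2 per year is 158 / 2 = 79 years.
A: Extension rate ≈ 126.3 / 79 = 1.599 mm/yr.
Specimen B: 52.5 mm / 1.599 mm per year = 32.83 years; at 2 growth increments per year that is 32.83 × 2 ≈ 66 growth increments.

66 growth increments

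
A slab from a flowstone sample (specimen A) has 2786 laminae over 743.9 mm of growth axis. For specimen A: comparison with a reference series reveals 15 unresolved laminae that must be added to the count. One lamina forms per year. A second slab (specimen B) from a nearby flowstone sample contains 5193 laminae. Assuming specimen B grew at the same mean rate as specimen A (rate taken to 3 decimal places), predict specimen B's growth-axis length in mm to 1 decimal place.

1381.3 mm

Specimen A: after corrections the count is 2786 + 15 = 2801 laminae.
A: Mean rate = 743.9 mm / 2801 years ≈ 0.266 mm per year.
B's length ≈ 0.266 × 5193 = 1381.3 mm.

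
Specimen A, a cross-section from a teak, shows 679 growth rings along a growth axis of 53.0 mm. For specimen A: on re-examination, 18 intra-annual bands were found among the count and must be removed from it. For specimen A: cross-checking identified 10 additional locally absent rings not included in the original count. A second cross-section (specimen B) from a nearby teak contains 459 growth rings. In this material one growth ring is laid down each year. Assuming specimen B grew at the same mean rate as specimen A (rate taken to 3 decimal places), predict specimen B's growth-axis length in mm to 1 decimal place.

36.3 mm

Specimen A: adjusted count: 679 − 18 + 10 = 671 growth rings.
A: Mean rate = 53.0 mm / 671 years ≈ 0.079 mm per year.
For B, 0.079 mm/year × 459 years = 36.3 mm.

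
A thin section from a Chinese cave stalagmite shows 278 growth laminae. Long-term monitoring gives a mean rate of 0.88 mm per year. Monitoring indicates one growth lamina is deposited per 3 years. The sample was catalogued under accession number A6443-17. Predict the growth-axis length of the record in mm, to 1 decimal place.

733.9 mm

278 growth laminae at 3 years each span 278 × 3 = 834 years.
834 years at 0.88 mm/year gives 0.88 × 834 = 733.9 mm.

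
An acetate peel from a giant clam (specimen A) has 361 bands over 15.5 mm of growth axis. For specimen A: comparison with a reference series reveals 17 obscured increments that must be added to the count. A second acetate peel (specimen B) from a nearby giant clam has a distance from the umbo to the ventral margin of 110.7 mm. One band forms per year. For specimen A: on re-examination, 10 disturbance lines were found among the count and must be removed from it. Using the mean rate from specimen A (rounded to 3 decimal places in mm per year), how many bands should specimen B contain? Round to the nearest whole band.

Specimen A: correcting the raw count gives 361 − 10 + 17 = 368 true bands.
A: 15.5 mm over 368 years gives 15.5 / 368 ≈ 0.042 mm per year.
For B, 110.7 / 0.042 = 2635.71 years ≈ 2636 bands.

2636 bands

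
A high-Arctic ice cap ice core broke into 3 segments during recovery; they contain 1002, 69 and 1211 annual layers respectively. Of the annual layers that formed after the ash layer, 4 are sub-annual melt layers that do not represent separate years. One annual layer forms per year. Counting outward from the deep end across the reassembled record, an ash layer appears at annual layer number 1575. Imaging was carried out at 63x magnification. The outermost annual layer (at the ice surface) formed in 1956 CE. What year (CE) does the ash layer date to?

Total annual layers = 1002 + 69 + 1211 = 2282.
The ash layer sits at annual layer 1575 from the deep end, so 2282 − 1575 = 707 annual layers formed after it.
707 − 4 false = 703 true annual layers after the ash layer.
The annual layer at the ice surface is 1956 CE, so the ash layer dates to 1956 − 703 = 1253 CE.

1253 CE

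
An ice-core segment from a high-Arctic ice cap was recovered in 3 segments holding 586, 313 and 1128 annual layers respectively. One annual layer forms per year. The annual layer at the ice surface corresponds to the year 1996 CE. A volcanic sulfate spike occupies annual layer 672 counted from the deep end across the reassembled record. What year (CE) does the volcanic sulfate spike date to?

641 CE

Total annual layers = 586 + 313 + 1128 = 2027.
The volcanic sulfate spike sits at annual layer 672 from the deep end, so 2027 − 672 = 1355 annual layers formed after it.
The annual layer at the ice surface is 1996 CE, so the volcanic sulfate spike dates to 1996 − 1355 = 641 CE.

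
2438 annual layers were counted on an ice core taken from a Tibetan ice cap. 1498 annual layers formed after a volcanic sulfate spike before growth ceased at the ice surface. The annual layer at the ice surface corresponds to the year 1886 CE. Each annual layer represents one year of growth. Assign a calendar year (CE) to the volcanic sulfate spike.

388 CE

There are 1498 annual layers younger than the volcanic sulfate spike.
1886 − 1498 = 388 CE.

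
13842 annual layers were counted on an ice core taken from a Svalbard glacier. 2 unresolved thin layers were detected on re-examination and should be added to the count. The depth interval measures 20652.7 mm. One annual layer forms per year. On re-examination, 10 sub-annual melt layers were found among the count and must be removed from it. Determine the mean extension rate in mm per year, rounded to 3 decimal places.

True annual layer count = 13842 − 10 + 2 = 13834.
20652.7 mm over 13834 years gives 20652.7 / 13834 ≈ 1.493 mm per year.

1.493 mm per year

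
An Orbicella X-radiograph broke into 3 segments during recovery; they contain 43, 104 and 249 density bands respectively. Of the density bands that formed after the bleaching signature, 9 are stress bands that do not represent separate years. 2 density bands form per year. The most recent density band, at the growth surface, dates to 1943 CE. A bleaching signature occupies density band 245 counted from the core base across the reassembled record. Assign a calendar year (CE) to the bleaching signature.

Total density bands = 43 + 104 + 249 = 396.
396 − 245 = 151 density bands lie beyond the bleaching signature toward the growth surface.
151 − 9 false = 142 true density bands after the bleaching signature.
Dividing by 2 density bands per year: 142 / 2 = 71 years.
1943 − 71 = 1872 CE.

1872 CE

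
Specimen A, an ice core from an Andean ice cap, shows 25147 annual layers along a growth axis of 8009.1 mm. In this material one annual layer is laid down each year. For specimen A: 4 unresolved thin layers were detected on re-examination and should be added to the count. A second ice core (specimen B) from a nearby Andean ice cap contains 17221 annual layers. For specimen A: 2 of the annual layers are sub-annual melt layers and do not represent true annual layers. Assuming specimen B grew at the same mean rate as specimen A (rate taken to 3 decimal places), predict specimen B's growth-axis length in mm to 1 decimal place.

Specimen A: correcting the raw count gives 25147 − 2 + 4 = 25149 true annual layers.
A: 8009.1 mm over 25149 years gives 8009.1 / 25149 ≈ 0.318 mm/year.
For B, 0.318 mm/year × 17221 years = 5476.3 mm.

5476.3 mm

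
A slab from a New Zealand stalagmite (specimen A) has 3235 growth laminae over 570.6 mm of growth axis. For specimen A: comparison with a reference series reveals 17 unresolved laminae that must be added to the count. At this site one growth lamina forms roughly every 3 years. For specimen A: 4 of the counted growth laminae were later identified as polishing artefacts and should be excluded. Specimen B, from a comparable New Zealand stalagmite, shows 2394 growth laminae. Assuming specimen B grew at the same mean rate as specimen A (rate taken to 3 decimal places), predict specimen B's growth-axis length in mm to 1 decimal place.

423.7 mm

Specimen A: correcting the raw count gives 3235 − 4 + 17 = 3248 true growth laminae.
Specimen A: multiplying by 3 years per growth lamina: 3248 × 3 = 9744 years.
A: Mean rate = 570.6 mm / 9744 years ≈ 0.059 mm/yr.
Specimen B: multiplying by 3 years per growth lamina: 2394 × 3 = 7182 years. For B, 0.059 mm/year × 7182 years = 423.7 mm.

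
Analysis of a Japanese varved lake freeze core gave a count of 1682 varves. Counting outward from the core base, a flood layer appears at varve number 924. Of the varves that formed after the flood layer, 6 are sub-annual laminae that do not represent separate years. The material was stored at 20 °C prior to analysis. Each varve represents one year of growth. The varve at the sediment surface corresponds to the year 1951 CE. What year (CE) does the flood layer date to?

1199 CE

Between varve 924 and the sediment surface there are 1682 − 924 = 758 varves.
Removing the 6 false varves leaves 758 − 6 = 752 true varves beyond the flood layer.
1951 − 752 = 1199 CE.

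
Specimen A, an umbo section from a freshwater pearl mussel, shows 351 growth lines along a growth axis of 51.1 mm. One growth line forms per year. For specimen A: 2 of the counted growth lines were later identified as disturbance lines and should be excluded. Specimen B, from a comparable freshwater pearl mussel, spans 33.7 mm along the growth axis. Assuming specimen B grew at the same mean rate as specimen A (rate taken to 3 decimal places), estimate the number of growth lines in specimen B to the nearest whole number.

Specimen A: true growth line count = 351 − 2 = 349.
A: Extension rate ≈ 51.1 / 349 = 0.146 mm per year.
For B, 33.7 / 0.146 = 230.82 years ≈ 231 growth lines.

231 growth lines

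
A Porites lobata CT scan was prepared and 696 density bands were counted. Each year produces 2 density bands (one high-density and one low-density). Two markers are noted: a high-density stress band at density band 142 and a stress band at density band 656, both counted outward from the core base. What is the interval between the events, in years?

257 years

The two markers are separated by 656 − 142 = 514 density bands.
Dividing by 2 density bands per year: 514 / 2 = 257 years.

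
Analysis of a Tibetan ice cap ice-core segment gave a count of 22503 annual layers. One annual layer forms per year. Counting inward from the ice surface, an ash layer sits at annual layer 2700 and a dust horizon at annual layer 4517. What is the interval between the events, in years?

Separation: 4517 − 2700 = 1817 annual layers.
At one annual layer per year, 1817 years elapsed between them.

1817 years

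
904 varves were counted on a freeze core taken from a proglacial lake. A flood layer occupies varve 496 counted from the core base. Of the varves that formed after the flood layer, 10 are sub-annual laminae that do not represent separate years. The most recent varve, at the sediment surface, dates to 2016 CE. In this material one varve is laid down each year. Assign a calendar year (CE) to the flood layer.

The flood layer sits at varve 496 from the core base, so 904 − 496 = 408 varves formed after it.
408 − 10 false = 398 true varves after the flood layer.
Counting back 398 years from 2016 CE places the flood layer in 2016 − 398 = 1618 CE.

1618 CE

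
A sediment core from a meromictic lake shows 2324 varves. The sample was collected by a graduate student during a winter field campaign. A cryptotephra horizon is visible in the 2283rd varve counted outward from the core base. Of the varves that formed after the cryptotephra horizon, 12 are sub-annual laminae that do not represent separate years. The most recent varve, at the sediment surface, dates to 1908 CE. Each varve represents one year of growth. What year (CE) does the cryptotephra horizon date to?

1879 CE

The cryptotephra horizon sits at varve 2283 from the core base, so 2324 − 2283 = 41 varves formed after it.
41 − 12 false = 29 true varves after the cryptotephra horizon.
1908 − 29 = 1879 CE.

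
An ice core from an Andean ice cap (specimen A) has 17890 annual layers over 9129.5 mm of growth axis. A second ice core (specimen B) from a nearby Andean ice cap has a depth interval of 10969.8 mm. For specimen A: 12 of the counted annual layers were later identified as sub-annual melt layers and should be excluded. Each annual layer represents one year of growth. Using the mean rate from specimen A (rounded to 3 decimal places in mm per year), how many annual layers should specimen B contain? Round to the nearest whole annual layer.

Specimen A: true annual layer count = 17890 − 12 = 17878.
A: Mean rate = 9129.5 mm / 17878 years ≈ 0.511 mm/year.
For B, 10969.8 / 0.511 = 21467.32 years ≈ 21467 annual layers.

21467 annual layers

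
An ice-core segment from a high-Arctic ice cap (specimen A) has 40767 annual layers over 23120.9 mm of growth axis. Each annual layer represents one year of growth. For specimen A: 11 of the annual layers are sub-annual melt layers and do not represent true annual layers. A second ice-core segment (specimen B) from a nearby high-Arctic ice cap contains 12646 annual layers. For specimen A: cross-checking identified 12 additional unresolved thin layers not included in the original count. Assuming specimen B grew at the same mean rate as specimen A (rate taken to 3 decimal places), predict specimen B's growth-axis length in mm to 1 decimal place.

7170.3 mm

Specimen A: adjusted count: 40767 − 11 + 12 = 40768 annual layers.
A: 23120.9 mm over 40768 years gives 23120.9 / 40768 ≈ 0.567 mm/year.
B's length ≈ 0.567 × 12646 = 7170.3 mm.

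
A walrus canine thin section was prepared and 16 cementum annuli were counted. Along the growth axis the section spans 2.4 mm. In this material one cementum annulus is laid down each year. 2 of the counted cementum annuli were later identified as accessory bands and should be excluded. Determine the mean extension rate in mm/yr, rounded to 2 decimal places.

After corrections the count is 16 − 2 = 14 cementum annuli.
Extension rate ≈ 2.4 / 14 = 0.17 mm/yr.

0.17 mm/yr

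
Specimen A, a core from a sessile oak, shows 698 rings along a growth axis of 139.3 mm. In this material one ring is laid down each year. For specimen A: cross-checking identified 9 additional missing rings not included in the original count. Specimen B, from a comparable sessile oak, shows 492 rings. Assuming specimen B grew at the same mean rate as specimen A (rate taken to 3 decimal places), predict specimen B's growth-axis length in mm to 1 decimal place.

96.9 mm

Specimen A: after corrections the count is 698 + 9 = 707 rings.
A: 139.3 mm over 707 years gives 139.3 / 707 ≈ 0.197 mm per year.
B's length ≈ 0.197 × 492 = 96.9 mm.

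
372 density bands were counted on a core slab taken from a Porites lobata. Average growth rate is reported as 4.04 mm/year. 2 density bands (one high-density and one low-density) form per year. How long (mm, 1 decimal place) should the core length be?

372 density bands at 2 per year is 372 / 2 = 186 years.
186 years at 4.04 mm/year gives 4.04 × 186 = 751.4 mm.

751.4 mm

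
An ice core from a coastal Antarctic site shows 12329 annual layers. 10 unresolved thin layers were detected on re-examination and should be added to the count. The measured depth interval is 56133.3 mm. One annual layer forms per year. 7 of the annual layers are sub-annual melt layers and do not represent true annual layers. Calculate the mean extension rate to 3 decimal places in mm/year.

True annual layer count = 12329 − 7 + 10 = 12332.
Extension rate ≈ 56133.3 / 12332 = 4.552 mm/year.

4.552 mm/year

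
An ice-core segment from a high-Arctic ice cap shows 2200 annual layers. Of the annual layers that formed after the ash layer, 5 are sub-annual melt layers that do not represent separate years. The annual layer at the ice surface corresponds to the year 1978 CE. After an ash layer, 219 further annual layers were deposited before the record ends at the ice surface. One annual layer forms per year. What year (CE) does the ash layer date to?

219 annual layers post-date the ash layer.
Removing the 5 false annual layers leaves 219 − 5 = 214 true annual layers beyond the ash layer.
The annual layer at the ice surface is 1978 CE, so the ash layer dates to 1978 − 214 = 1764 CE.

1764 CE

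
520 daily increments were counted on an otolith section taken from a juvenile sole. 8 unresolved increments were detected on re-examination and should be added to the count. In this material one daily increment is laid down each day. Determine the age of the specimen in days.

True daily increment count = 520 + 8 = 528.
One daily increment per day makes the duration 528 days.

528 days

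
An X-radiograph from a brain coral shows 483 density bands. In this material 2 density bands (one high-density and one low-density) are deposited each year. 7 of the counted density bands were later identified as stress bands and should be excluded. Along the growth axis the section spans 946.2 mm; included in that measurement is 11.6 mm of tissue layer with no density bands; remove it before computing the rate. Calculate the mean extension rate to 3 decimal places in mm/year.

After corrections the count is 483 − 7 = 476 density bands.
With 2 density bands per year, 476 / 2 = 238 years.
Removing the 11.6 mm offcut leaves 946.2 − 11.6 = 934.6 mm.
Extension rate ≈ 934.6 / 238 = 3.927 mm/year.

3.927 mm/year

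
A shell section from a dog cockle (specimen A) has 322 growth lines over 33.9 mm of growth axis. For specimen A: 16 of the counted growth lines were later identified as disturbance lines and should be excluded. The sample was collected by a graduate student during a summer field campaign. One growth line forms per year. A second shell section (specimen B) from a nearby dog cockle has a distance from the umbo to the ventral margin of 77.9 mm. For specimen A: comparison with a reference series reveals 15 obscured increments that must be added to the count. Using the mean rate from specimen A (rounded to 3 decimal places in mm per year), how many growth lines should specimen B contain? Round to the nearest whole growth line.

735 growth lines

Specimen A: after corrections the count is 322 − 16 + 15 = 321 growth lines.
A: Mean rate = 33.9 mm / 321 years ≈ 0.106 mm per year.
B spans 77.9 / 0.106 = 734.91 years ≈ 735 growth lines.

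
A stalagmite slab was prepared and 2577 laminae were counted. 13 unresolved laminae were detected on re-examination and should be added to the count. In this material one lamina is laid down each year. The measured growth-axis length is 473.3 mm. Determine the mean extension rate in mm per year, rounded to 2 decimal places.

Adjusted count: 2577 + 13 = 2590 laminae.
473.3 mm over 2590 years gives 473.3 / 2590 ≈ 0.18 mm per year.

0.18 mm per year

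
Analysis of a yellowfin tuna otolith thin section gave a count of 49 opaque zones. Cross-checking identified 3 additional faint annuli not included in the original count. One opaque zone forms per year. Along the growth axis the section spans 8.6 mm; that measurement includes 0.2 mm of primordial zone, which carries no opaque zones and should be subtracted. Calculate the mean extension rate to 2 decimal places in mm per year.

0.16 mm per year

Correcting the raw count gives 49 + 3 = 52 true opaque zones.
Removing the 0.2 mm offcut leaves 8.6 − 0.2 = 8.4 mm.
Extension rate ≈ 8.4 / 52 = 0.16 mm per year.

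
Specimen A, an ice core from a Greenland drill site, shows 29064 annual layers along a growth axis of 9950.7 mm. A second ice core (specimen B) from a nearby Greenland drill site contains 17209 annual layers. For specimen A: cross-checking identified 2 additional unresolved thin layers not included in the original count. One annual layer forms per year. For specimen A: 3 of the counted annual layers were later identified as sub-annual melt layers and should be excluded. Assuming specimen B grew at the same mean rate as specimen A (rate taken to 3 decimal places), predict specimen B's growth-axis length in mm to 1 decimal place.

5885.5 mm

Specimen A: adjusted count: 29064 − 3 + 2 = 29063 annual layers.
A: 9950.7 mm over 29063 years gives 9950.7 / 29063 ≈ 0.342 mm/year.
B's length ≈ 0.342 × 17209 = 5885.5 mm.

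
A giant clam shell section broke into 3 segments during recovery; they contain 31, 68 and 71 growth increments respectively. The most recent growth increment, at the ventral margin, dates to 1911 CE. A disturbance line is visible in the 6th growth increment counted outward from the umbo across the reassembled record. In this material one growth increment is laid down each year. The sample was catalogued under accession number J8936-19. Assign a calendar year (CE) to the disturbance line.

Total growth increments = 31 + 68 + 71 = 170.
170 − 6 = 164 growth increments lie beyond the disturbance line toward the ventral margin.
The growth increment at the ventral margin is 1911 CE, so the disturbance line dates to 1911 − 164 = 1747 CE.

1747 CE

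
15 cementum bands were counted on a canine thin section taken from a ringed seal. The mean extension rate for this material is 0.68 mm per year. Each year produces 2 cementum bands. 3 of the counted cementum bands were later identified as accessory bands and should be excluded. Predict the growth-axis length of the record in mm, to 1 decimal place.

After corrections the count is 15 − 3 = 12 cementum bands.
With 2 cementum bands per year, 12 / 2 = 6 years.
Length ≈ 0.68 × 6 = 4.1 mm.

4.1 mm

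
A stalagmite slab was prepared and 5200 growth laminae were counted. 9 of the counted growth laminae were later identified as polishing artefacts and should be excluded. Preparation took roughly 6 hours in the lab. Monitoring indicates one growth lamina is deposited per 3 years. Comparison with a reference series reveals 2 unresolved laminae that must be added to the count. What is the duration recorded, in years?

15579 years

True growth lamina count = 5200 − 9 + 2 = 5193.
At 3 years per growth lamina, 5193 × 3 = 15579 years.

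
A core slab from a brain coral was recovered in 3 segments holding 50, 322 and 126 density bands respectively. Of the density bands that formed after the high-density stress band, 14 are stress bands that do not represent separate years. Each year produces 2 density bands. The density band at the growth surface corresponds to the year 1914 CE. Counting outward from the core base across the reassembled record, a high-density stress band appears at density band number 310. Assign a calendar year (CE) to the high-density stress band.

Total density bands = 50 + 322 + 126 = 498.
The high-density stress band sits at density band 310 from the core base, so 498 − 310 = 188 density bands formed after it.
Removing the 14 false density bands leaves 188 − 14 = 174 true density bands beyond the high-density stress band.
174 density bands at 2 per year is 174 / 2 = 87 years.
The density band at the growth surface is 1914 CE, so the high-density stress band dates to 1914 − 87 = 1827 CE.

1827 CE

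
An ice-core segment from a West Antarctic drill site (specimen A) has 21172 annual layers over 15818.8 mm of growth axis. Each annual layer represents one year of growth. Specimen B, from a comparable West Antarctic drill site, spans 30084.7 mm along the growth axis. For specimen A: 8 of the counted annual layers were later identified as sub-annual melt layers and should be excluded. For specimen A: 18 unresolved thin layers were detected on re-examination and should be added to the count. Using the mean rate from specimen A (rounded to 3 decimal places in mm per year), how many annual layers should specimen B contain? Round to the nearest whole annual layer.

40274 annual layers

Specimen A: true annual layer count = 21172 − 8 + 18 = 21182.
A: 15818.8 mm over 21182 years gives 15818.8 / 21182 ≈ 0.747 mm/year.
Specimen B: 30084.7 mm / 0.747 mm per year = 40274.03 years ≈ 40274 annual layers.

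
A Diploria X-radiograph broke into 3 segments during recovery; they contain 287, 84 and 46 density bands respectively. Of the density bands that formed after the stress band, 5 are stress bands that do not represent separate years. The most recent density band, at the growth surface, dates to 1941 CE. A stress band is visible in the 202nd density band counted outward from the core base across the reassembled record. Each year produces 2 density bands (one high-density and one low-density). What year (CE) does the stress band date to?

Total density bands = 287 + 84 + 46 = 417.
Between density band 202 and the growth surface there are 417 − 202 = 215 density bands.
Removing the 5 false density bands leaves 215 − 5 = 210 true density bands beyond the stress band.
210 density bands at 2 per year is 210 / 2 = 105 years.
1941 − 105 = 1836 CE.

1836 CE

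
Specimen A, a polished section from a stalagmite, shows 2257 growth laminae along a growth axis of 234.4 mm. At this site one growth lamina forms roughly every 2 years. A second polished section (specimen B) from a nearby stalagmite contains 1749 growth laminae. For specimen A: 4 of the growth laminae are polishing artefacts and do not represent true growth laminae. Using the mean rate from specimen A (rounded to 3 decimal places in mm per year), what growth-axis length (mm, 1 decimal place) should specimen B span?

Specimen A: after corrections the count is 2257 − 4 = 2253 growth laminae.
Specimen A: at 2 years per growth lamina, 2253 × 2 = 4506 years.
A: Mean rate = 234.4 mm / 4506 years ≈ 0.052 mm/year.
Specimen B: at 2 years per growth lamina, 1749 × 2 = 3498 years. For B, 0.052 mm/year × 3498 years = 181.9 mm.

181.9 mm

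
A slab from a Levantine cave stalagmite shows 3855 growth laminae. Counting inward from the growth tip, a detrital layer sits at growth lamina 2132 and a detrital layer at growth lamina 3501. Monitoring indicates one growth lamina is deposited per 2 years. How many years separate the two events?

2738 years

Separation: 3501 − 2132 = 1369 growth laminae.
1369 growth laminae at 2 years each span 1369 × 2 = 2738 years.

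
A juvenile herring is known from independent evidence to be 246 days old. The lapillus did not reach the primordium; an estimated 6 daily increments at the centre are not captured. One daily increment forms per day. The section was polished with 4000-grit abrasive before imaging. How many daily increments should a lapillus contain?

240 daily increments

Expected daily increments over 246 days: 246.
Less the 6 uncaptured daily increments: 246 − 6 = 240.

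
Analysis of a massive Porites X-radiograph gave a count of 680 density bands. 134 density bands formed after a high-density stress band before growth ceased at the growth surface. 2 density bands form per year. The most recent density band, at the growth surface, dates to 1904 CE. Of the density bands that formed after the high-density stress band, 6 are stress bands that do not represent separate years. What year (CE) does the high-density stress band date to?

134 density bands formed after the high-density stress band.
Excluding 6 false density bands: 134 − 6 = 128.
128 density bands at 2 per year is 128 / 2 = 64 years.
Counting back 64 years from 1904 CE places the high-density stress band in 1904 − 64 = 1840 CE.

1840 CE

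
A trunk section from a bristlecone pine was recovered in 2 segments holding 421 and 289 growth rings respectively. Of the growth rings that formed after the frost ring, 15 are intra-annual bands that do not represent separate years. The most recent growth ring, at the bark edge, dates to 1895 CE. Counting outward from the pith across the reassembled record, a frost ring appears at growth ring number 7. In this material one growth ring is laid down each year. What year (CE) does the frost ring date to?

1207 CE

Total growth rings = 421 + 289 = 710.
Between growth ring 7 and the bark edge there are 710 − 7 = 703 growth rings.
Excluding 15 false growth rings: 703 − 15 = 688.
The growth ring at the bark edge is 1895 CE, so the frost ring dates to 1895 − 688 = 1207 CE.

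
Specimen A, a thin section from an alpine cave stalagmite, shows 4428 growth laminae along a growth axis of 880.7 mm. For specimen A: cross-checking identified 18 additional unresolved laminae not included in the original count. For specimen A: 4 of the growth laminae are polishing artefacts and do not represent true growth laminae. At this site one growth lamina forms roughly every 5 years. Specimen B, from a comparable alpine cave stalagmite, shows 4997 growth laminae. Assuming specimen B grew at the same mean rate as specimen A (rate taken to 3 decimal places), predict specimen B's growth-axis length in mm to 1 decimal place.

999.4 mm

Specimen A: correcting the raw count gives 4428 − 4 + 18 = 4442 true growth laminae.
Specimen A: 4442 growth laminae at 5 years each span 4442 × 5 = 22210 years.
A: Mean rate = 880.7 mm / 22210 years ≈ 0.040 mm per year.
Specimen B: multiplying by 5 years per growth lamina: 4997 × 5 = 24985 years. Length of B = 0.040 × 24985 = 999.4 mm.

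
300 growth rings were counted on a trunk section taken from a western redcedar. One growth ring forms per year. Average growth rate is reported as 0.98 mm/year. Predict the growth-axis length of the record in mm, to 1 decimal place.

The record spans 300 years at 0.98 mm per year.
Length ≈ 0.98 × 300 = 294.0 mm.

294.0 mm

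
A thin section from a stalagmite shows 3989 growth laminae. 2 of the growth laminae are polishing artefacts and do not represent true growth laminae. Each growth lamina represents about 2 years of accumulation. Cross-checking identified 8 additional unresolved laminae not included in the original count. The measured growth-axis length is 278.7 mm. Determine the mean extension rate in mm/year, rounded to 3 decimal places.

True growth lamina count = 3989 − 2 + 8 = 3995.
3995 growth laminae at 2 years each span 3995 × 2 = 7990 years.
Mean rate = 278.7 mm / 7990 years ≈ 0.035 mm/year.

0.035 mm/year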